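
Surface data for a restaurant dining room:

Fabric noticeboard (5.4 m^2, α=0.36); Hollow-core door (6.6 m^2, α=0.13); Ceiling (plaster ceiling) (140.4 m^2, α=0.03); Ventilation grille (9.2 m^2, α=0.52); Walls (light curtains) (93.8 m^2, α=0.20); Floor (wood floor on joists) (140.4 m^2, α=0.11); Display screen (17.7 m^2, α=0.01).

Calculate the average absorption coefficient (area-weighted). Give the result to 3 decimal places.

0.112

S = Σ Sᵢ = 5.4 + 6.6 + 140.4 + 9.2 + 93.8 + 140.4 + 17.7 = 413.5 m^2.
Weighted sum Σ Sα = 46.179.
ᾱ = A/S = 0.112.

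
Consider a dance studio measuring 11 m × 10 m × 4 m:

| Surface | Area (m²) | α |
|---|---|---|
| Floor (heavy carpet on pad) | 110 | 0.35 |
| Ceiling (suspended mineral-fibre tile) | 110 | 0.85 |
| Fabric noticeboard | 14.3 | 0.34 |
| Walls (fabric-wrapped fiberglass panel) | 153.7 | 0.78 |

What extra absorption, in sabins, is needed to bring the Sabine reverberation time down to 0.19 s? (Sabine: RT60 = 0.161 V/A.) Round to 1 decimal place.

116.1 sabins

Total absorption A₁ = 110*0.35 + 110*0.85 + 14.3*0.34 + 153.7*0.78
  = 38.500 + 93.500 + 4.862 + 119.886 = 256.748 m² sabins.
For T = 0.19 s, need A₂ = 0.161·V/T = 0.161·440/0.19 = 372.842 sabins.
ΔA = A₂ − A₁ = 372.842 − 256.748 = 116.1 sabins.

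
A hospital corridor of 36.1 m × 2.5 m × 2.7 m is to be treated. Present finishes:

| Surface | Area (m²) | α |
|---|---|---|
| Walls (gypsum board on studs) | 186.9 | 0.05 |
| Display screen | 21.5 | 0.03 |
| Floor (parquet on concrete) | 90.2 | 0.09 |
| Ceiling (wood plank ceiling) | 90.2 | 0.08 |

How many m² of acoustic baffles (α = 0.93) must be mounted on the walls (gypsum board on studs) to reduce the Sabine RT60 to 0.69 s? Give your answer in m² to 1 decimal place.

35.8

A₁ = Σ Sᵢαᵢ = 186.9·0.05 + 21.5·0.03 + 90.2·0.09 + 90.2·0.08 = 25.324 sabins.
V = 243.675 m³. Target absorption A₂ = 0.161 × 243.675 / 0.69 = 56.858 sabins.
ΔA needed = 56.858 − 25.324 = 31.534 sabins.
Net gain per m²: Δα = 0.93 − 0.05 = 0.88.
Area = ΔA/Δα = 31.534/0.88 = 35.8 m².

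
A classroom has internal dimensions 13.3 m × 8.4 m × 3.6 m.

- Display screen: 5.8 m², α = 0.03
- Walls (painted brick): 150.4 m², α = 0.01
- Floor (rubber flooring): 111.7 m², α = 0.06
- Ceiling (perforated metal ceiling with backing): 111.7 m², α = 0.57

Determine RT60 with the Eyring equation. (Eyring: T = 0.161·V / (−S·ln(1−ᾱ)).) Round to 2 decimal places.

Total surface area S = 5.8 + 150.4 + 111.7 + 111.7 = 379.6 m².
Absorption A = 5.8·0.03 + 150.4·0.01 + 111.7·0.06 + 111.7·0.57 = 72.049 sabins.
Mean coefficient ᾱ = A/S = 0.1898.
−S·ln(1−ᾱ) = −379.6 × ln(1 − 0.1898) = 79.896.
V = 13.3 × 8.4 × 3.6 = 402.192 m³.
T = 0.161·V/[−S·ln(1−ᾱ)] = 0.161·402.192/79.896 = 0.81 s.

0.81 sec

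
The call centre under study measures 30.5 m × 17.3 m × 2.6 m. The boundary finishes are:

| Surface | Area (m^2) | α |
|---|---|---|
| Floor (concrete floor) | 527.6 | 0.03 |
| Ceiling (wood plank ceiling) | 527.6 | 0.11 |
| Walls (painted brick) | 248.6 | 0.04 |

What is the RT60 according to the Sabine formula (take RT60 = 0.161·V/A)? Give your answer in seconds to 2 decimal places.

Summing Sᵢαᵢ: 15.828 + 58.036 + 9.944 → A = 83.808 sabins.
V = 30.5·17.3·2.6 = 1371.89 m³.
T = 0.161 V/A = 0.161·1371.89/83.808 = 2.64 s.

2.64 s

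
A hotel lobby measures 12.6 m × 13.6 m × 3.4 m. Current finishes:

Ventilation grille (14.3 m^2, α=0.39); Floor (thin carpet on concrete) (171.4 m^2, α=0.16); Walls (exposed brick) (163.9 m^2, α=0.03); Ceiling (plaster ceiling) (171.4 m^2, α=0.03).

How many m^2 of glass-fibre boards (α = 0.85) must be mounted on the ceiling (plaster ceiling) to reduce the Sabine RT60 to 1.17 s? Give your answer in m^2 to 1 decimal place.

A₁ = Σ Sᵢαᵢ = 14.3·0.39 + 171.4·0.16 + 163.9·0.03 + 171.4·0.03 = 43.060 sabins.
V = 582.624 m³. Target absorption A₂ = 0.161 × 582.624 / 1.17 = 80.173 sabins.
ΔA needed = 80.173 − 43.060 = 37.113 sabins.
Net gain per m^2: Δα = 0.85 − 0.03 = 0.82.
Area = ΔA/Δα = 37.113/0.82 = 45.3 m^2.

45.3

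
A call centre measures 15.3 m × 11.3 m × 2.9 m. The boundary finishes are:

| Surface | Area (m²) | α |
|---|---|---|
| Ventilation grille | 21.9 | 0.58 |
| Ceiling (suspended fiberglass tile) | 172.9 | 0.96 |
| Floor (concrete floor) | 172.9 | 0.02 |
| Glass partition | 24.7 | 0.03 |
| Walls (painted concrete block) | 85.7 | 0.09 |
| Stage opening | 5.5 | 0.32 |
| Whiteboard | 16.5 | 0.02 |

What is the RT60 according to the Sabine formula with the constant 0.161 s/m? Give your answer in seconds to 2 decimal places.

0.42 s

Total absorption A = 21.9×0.58 + 172.9×0.96 + 172.9×0.02 + 24.7×0.03 + 85.7×0.09 + 5.5×0.32 + 16.5×0.02
  = 12.702 + 165.984 + 3.458 + 0.741 + 7.713 + 1.760 + 0.330 = 192.688 m² sabins.
Volume V = 15.3 × 11.3 × 2.9 = 501.381 m³.
RT60 = 0.161 · V / A = 0.161 × 501.381 / 192.688 = 0.42 s.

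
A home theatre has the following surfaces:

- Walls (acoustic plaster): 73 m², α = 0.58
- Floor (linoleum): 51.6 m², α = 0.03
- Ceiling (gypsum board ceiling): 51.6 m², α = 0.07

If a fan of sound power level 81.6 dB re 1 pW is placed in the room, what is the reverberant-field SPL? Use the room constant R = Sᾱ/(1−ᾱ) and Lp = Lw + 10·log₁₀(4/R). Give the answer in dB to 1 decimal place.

69.5 dB

A = 47.500 sabins; S = 176.2 m².
ᾱ = 47.500/176.2 = 0.2696; R = Sᾱ/(1−ᾱ) = 47.500/(1−0.2696) = 65.033 m².
Lp = Lw + 10 log₁₀(4/R) = 81.6 -12.11 = 69.5 dB.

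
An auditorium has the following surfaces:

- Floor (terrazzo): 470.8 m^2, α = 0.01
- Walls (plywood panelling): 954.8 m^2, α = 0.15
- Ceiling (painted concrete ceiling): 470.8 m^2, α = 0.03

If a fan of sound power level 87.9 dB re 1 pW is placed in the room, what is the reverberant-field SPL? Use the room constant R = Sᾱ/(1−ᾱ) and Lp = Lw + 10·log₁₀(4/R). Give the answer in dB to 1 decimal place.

A = 162.052 sabins; S = 1896.4 m^2.
ᾱ = 162.052/1896.4 = 0.0855; R = Sᾱ/(1−ᾱ) = 162.052/(1−0.0855) = 177.203 m^2.
Lp = 87.9 + 10·log₁₀(4/177.203) = 87.9 + (-16.46) = 71.4 dB.

71.4 dB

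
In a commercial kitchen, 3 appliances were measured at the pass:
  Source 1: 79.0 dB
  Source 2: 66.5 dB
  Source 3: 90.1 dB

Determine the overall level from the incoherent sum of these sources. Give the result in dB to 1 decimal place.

Converting to relative power and adding: 10^(79.0/10) + 10^(66.5/10) + 10^(90.1/10) = 1.107e+09.
Back to dB: 10·log₁₀ Σ = 90.4 dB.

90.4 dB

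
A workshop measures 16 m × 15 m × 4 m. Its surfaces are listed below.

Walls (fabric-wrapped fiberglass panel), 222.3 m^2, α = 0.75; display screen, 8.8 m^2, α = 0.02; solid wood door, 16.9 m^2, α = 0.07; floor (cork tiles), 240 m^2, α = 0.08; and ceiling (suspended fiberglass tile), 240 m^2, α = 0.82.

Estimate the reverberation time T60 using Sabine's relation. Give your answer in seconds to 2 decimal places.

A = Σ Sᵢαᵢ = 222.3·0.75 + 8.8·0.02 + 16.9·0.07 + 240·0.08 + 240·0.82 = 384.084 sabins.
Volume V = 16 × 15 × 4 = 960 m³.
RT60 = 0.161 · V / A = 0.161 × 960 / 384.084 = 0.40 s.

0.40 s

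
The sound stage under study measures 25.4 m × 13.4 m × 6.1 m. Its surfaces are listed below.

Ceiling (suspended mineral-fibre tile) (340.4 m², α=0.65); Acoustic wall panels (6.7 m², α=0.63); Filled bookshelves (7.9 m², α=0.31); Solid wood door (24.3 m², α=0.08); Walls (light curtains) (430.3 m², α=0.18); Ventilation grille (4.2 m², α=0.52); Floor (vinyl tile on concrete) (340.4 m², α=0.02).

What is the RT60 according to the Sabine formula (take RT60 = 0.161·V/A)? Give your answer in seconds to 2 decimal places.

Equivalent absorption area: A = 340.4×0.65 + 6.7×0.63 + 7.9×0.31 + 24.3×0.08 + 430.3×0.18 + 4.2×0.52 + 340.4×0.02 = 316.320 m².
V = 25.4·13.4·6.1 = 2076.196 m³.
Sabine: RT60 = 0.161 × 2076.196 / 316.320 = 1.06 s.

1.06 s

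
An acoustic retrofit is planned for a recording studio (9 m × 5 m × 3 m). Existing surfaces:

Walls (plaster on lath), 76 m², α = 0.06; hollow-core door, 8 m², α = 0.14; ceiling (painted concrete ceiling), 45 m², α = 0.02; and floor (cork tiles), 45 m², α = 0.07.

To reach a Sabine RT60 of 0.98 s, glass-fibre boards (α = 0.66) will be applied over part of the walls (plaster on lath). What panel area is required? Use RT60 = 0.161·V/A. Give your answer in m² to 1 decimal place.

Equivalent absorption area: A₁ = 76·0.06 + 8·0.14 + 45·0.02 + 45·0.07 = 9.730 m².
Required A₂ = 0.161·135/0.98 = 22.179 sabins.
Absorption to add: 22.179 − 9.730 = 12.449 sabins.
Net gain per m²: Δα = 0.66 − 0.06 = 0.60.
Panel area = 12.449 / 0.60 = 20.7 m².

20.7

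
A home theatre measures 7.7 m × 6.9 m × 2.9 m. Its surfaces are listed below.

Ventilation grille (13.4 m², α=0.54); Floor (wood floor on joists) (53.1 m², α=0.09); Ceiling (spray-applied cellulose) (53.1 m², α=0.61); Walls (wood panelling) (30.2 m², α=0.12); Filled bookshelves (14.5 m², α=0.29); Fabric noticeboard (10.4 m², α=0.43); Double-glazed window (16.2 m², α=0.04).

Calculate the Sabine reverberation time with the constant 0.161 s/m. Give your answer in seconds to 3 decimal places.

Total absorption A = 13.4*0.54 + 53.1*0.09 + 53.1*0.61 + 30.2*0.12 + 14.5*0.29 + 10.4*0.43 + 16.2*0.04
  = 7.236 + 4.779 + 32.391 + 3.624 + 4.205 + 4.472 + 0.648 = 57.355 m² sabins.
V = 7.7·6.9·2.9 = 154.077 m³.
Sabine: RT60 = 0.161 × 154.077 / 57.355 = 0.433 s.

0.433 sec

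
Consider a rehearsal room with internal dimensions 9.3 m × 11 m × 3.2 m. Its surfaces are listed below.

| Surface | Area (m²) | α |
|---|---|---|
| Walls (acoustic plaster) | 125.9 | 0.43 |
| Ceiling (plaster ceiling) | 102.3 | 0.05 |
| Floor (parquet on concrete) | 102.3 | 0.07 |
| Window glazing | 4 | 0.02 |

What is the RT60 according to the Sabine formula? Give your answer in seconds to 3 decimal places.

0.793 s

Equivalent absorption area: A = 125.9·0.43 + 102.3·0.05 + 102.3·0.07 + 4·0.02 = 66.493 m².
Room volume: 327.36 m³.
Sabine: RT60 = 0.161 × 327.36 / 66.493 = 0.793 s.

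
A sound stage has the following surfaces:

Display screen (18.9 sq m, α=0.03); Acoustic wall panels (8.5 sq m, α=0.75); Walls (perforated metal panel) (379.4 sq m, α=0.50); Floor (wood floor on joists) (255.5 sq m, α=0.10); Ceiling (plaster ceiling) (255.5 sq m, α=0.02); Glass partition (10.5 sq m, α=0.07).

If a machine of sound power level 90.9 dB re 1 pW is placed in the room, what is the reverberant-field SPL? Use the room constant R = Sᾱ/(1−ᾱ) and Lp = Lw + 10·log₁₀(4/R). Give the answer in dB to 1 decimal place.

A = 228.037 sabins; S = 928.3 sq m.
ᾱ = 0.2457, so room constant R = A/(1−ᾱ) = 302.316 sq m.
Lp = Lw + 10 log₁₀(4/R) = 90.9 -18.78 = 72.1 dB.

72.1 dB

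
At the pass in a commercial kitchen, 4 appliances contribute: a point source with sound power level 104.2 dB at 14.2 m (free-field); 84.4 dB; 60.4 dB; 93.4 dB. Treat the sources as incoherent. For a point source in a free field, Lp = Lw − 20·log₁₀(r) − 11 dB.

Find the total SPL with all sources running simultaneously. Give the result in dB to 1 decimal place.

93.9 dB

Source at 14.2 m: Lp = 104.2 − 20·log₁₀(14.2) − 11 = 70.2 dB.
Converting to relative power and adding: 10^(70.2/10) + 10^(84.4/10) + 10^(60.4/10) + 10^(93.4/10) = 2.475e+09.
Back to dB: 10·log₁₀ Σ = 93.9 dB.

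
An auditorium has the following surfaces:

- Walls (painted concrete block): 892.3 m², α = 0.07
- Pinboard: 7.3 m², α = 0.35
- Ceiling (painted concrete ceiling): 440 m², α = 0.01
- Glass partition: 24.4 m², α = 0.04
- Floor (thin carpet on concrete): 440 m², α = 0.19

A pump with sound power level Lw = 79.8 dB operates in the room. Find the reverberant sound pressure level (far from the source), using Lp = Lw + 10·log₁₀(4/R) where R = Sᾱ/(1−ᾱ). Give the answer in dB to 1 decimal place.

A = 153.992 sabins; S = 1804.0 m².
ᾱ = 153.992/1804.0 = 0.0854; R = Sᾱ/(1−ᾱ) = 153.992/(1−0.0854) = 168.371 m².
Lp = 79.8 + 10·log₁₀(4/168.371) = 79.8 + (-16.24) = 63.6 dB.

63.6 dB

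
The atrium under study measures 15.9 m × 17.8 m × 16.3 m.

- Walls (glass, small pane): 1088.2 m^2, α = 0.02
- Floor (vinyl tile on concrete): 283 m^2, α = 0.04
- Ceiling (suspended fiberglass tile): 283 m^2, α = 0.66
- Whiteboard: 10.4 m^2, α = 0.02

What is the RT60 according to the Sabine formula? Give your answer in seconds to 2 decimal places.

3.37 s

Summing Sᵢαᵢ: 21.764 + 11.320 + 186.780 + 0.208 → A = 220.072 sabins.
V = 15.9·17.8·16.3 = 4613.226 m³.
Sabine: RT60 = 0.161 × 4613.226 / 220.072 = 3.37 s.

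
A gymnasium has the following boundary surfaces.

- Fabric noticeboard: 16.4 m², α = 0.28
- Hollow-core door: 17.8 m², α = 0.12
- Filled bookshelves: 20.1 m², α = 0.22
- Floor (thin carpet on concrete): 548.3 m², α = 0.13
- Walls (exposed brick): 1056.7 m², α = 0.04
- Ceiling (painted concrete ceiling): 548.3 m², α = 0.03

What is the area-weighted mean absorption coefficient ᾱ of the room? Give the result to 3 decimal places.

S = Σ Sᵢ = 16.4 + 17.8 + 20.1 + 548.3 + 1056.7 + 548.3 = 2207.6 m².
A = 16.4×0.28 + 17.8×0.12 + 20.1×0.22 + 548.3×0.13 + 1056.7×0.04 + 548.3×0.03 = 141.146 sabins.
ᾱ = A/S = 0.064.

0.064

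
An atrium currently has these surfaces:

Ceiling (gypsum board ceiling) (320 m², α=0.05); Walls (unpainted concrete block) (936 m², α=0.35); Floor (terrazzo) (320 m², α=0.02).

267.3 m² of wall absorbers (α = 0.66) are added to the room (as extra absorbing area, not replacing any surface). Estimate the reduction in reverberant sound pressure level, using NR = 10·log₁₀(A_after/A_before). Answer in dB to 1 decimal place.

1.8 dB

Total absorption A_before = 320×0.05 + 936×0.35 + 320×0.02
  = 16.000 + 327.600 + 6.400 = 350.000 m² sabins.
Treatment contributes 267.3·0.66 = 176.418 sabins.
A_after = 350.000 + 176.418 = 526.418 sabins.
NR = 10·log₁₀(526.418/350.000) = 1.8 dB.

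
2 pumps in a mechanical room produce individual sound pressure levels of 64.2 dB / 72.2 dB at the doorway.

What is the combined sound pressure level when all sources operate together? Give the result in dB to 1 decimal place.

72.8 dB

Sum in the linear (power) domain: Σ 10^(Lᵢ/10) = 10^(64.2/10) + 10^(72.2/10) = 1.923e+07.
L_total = 10·log₁₀(1.923e+07) = 72.8 dB.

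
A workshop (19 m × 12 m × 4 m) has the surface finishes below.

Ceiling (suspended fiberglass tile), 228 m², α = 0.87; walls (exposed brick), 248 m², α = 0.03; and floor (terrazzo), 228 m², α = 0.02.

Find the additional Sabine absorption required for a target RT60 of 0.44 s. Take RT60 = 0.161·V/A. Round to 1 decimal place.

A₁ = Σ Sᵢαᵢ = 228*0.87 + 248*0.03 + 228*0.02 = 210.360 sabins.
V = 912 m³. Required absorption A₂ = 0.161 × 912 / 0.44 = 333.709 sabins.
Shortfall: 333.709 − 210.360 = 123.3 sabins.

123.3 sabins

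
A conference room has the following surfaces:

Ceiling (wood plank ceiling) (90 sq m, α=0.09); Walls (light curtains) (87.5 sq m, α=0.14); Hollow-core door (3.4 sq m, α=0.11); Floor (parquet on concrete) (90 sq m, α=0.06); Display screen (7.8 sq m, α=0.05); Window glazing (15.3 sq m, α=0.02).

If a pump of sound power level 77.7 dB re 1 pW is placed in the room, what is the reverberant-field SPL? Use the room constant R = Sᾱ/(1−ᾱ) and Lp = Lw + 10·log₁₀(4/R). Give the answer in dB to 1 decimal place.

69.0 dB

A = 26.820 sabins; S = 294.0 sq m.
ᾱ = 0.0912, so room constant R = A/(1−ᾱ) = 29.511 sq m.
Lp = Lw + 10 log₁₀(4/R) = 77.7 -8.68 = 69.0 dB.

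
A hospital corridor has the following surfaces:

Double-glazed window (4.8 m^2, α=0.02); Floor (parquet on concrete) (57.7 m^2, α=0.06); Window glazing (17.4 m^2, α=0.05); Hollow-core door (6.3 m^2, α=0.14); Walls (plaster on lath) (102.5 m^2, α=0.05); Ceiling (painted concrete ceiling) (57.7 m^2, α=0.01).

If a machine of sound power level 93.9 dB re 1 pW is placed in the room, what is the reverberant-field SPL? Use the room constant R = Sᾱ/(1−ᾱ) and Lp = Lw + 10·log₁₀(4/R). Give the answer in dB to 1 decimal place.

A = 11.012 sabins; S = 246.4 m^2.
ᾱ = 11.012/246.4 = 0.0447; R = Sᾱ/(1−ᾱ) = 11.012/(1−0.0447) = 11.527 m^2.
Lp = Lw + 10 log₁₀(4/R) = 93.9 -4.60 = 89.3 dB.

89.3 dB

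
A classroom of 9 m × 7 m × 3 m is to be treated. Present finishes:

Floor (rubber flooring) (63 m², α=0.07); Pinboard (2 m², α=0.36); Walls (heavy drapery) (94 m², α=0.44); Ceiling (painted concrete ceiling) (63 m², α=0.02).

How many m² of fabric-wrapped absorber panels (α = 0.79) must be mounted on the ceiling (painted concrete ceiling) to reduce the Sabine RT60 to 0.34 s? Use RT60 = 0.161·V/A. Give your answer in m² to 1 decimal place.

Equivalent absorption area: A₁ = 63×0.07 + 2×0.36 + 94×0.44 + 63×0.02 = 47.750 m².
V = 189 m³. Target absorption A₂ = 0.161 × 189 / 0.34 = 89.497 sabins.
Absorption to add: 89.497 − 47.750 = 41.747 sabins.
Each m² of panel replacing the ceiling (painted concrete ceiling) adds (0.79 − 0.02) = 0.77 sabins.
Area = ΔA/Δα = 41.747/0.77 = 54.2 m².

54.2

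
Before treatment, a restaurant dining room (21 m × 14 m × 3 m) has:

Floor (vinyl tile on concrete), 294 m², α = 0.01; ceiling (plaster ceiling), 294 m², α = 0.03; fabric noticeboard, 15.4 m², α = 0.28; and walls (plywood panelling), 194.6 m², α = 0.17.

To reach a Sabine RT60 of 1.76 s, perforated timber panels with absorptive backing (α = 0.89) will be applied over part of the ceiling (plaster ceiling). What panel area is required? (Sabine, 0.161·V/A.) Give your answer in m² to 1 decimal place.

Summing Sᵢαᵢ: 2.940 + 8.820 + 4.312 + 33.082 → A₁ = 49.154 sabins.
V = 882 m³. Target absorption A₂ = 0.161 × 882 / 1.76 = 80.683 sabins.
ΔA needed = 80.683 − 49.154 = 31.529 sabins.
Net gain per m²: Δα = 0.89 − 0.03 = 0.86.
Panel area = 31.529 / 0.86 = 36.7 m².

36.7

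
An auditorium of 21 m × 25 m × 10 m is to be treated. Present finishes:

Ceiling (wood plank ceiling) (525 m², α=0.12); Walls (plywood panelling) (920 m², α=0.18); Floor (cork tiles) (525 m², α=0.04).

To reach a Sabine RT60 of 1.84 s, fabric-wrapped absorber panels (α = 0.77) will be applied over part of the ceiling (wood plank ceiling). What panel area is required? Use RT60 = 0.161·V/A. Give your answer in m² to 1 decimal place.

Summing Sᵢαᵢ: 63.000 + 165.600 + 21.000 → A₁ = 249.600 sabins.
Required A₂ = 0.161·5250/1.84 = 459.375 sabins.
ΔA needed = 459.375 − 249.600 = 209.775 sabins.
Net gain per m²: Δα = 0.77 − 0.12 = 0.65.
Area = ΔA/Δα = 209.775/0.65 = 322.7 m².

322.7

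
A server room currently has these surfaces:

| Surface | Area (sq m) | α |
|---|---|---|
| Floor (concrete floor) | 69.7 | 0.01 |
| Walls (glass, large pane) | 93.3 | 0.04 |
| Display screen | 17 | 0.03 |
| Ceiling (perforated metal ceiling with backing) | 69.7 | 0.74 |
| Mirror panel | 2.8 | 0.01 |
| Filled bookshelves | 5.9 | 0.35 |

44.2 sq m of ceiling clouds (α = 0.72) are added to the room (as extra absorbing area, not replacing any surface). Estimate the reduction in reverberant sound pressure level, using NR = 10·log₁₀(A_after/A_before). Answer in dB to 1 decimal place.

1.9 dB

A_before = Σ Sᵢαᵢ = 69.7·0.01 + 93.3·0.04 + 17·0.03 + 69.7·0.74 + 2.8·0.01 + 5.9·0.35 = 58.610 sabins.
Added absorption = 44.2 × 0.72 = 31.824 sabins.
New total A_after = 90.434 sabins.
Reduction = 10 log₁₀(A_after/A_before) = 10 log₁₀(1.5430) = 1.9 dB.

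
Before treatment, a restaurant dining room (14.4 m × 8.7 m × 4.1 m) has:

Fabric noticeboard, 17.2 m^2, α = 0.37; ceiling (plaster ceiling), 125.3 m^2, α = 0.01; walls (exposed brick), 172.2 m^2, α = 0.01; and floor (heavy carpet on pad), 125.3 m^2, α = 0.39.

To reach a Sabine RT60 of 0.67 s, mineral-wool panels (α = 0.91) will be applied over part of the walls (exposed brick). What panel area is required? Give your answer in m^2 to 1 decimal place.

Summing Sᵢαᵢ: 6.364 + 1.253 + 1.722 + 48.867 → A₁ = 58.206 sabins.
Required A₂ = 0.161·513.648/0.67 = 123.429 sabins.
Absorption to add: 123.429 − 58.206 = 65.223 sabins.
Net gain per m^2: Δα = 0.91 − 0.01 = 0.90.
Panel area = 65.223 / 0.90 = 72.5 m^2.

72.5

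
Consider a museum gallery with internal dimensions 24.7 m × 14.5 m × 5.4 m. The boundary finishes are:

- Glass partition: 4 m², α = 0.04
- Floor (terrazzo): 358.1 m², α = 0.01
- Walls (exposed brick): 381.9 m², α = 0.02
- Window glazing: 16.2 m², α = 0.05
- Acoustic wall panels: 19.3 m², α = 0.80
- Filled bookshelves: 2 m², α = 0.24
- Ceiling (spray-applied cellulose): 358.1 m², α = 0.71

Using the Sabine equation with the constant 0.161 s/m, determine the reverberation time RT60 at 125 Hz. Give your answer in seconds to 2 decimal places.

A = Σ Sᵢαᵢ = 4·0.04 + 358.1·0.01 + 381.9·0.02 + 16.2·0.05 + 19.3·0.80 + 2·0.24 + 358.1·0.71 = 282.360 sabins.
V = 24.7·14.5·5.4 = 1934.01 m³.
Sabine: RT60 = 0.161 × 1934.01 / 282.360 = 1.10 s.

1.10 s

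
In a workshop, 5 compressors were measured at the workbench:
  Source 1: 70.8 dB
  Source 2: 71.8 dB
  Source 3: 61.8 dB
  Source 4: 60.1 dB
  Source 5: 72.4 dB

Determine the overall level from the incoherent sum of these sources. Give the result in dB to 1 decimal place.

Σ 10^(Lᵢ/10) = 4.707e+07.
L_total = 10·log₁₀(4.707e+07) = 76.7 dB.

76.7 dB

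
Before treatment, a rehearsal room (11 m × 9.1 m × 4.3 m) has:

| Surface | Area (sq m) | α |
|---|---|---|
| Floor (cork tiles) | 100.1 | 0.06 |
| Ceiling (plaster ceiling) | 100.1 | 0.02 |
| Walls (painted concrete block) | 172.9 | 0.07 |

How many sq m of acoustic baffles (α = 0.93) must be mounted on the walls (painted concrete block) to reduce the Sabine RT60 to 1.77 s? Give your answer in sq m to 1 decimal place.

22.1

Equivalent absorption area: A₁ = 100.1*0.06 + 100.1*0.02 + 172.9*0.07 = 20.111 sq m.
Required A₂ = 0.161·430.43/1.77 = 39.152 sabins.
Absorption to add: 39.152 − 20.111 = 19.041 sabins.
Each sq m of panel replacing the walls (painted concrete block) adds (0.93 − 0.07) = 0.86 sabins.
Panel area = 19.041 / 0.86 = 22.1 sq m.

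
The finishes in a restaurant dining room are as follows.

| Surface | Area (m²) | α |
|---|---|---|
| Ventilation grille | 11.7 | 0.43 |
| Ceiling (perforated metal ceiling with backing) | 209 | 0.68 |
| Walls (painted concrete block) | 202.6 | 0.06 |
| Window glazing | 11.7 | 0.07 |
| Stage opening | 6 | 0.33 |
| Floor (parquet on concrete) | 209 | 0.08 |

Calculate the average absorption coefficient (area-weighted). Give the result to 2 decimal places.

Total surface area S = 650.0 m².
Weighted sum Σ Sα = 178.826.
ᾱ = A/S = 0.28.

0.28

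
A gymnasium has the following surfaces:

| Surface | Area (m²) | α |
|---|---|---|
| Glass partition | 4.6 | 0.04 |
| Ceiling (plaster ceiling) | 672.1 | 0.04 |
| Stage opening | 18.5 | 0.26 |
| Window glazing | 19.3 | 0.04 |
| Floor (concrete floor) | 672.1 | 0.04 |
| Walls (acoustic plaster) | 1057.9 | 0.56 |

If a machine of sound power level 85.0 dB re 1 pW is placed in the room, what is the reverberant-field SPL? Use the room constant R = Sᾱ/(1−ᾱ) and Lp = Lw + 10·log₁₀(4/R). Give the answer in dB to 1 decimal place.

61.5 dB

A = 651.958 sabins; S = 2444.5 m².
ᾱ = 651.958/2444.5 = 0.2667; R = Sᾱ/(1−ᾱ) = 651.958/(1−0.2667) = 889.074 m².
Lp = 85.0 + 10·log₁₀(4/889.074) = 85.0 + (-23.47) = 61.5 dB.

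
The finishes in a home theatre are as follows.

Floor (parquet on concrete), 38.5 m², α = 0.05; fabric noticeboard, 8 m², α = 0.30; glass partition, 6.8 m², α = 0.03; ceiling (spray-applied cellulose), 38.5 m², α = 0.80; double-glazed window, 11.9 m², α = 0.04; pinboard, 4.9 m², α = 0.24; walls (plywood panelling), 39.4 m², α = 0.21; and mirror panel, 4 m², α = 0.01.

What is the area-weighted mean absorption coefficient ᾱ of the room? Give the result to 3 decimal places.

S = Σ Sᵢ = 38.5 + 8 + 6.8 + 38.5 + 11.9 + 4.9 + 39.4 + 4 = 152.0 m².
Σ(Sᵢαᵢ) = 38.5·0.05 + 8·0.30 + 6.8·0.03 + 38.5·0.80 + 11.9·0.04 + 4.9·0.24 + 39.4·0.21 + 4·0.01 = 45.295.
ᾱ = 45.295 / 152.0 = 0.298.

0.298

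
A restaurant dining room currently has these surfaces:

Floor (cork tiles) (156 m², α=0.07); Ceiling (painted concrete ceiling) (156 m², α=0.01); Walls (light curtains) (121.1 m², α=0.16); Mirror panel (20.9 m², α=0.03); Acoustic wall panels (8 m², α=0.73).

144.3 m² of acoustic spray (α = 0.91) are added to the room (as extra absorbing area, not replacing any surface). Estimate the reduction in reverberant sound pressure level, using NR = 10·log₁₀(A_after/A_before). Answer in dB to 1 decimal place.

A_before = Σ Sᵢαᵢ = 156×0.07 + 156×0.01 + 121.1×0.16 + 20.9×0.03 + 8×0.73 = 38.323 sabins.
Added absorption = 144.3 × 0.91 = 131.313 sabins.
New total A_after = 169.636 sabins.
Reduction = 10 log₁₀(A_after/A_before) = 10 log₁₀(4.4265) = 6.5 dB.

6.5 dB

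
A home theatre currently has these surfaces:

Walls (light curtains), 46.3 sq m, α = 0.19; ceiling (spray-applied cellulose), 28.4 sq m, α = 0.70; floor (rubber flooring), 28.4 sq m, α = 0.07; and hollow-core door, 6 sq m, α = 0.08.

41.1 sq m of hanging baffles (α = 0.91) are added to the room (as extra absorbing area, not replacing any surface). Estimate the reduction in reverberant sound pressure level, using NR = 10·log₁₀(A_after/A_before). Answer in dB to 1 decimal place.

3.4 dB

Equivalent absorption area: A_before = 46.3×0.19 + 28.4×0.70 + 28.4×0.07 + 6×0.08 = 31.145 sq m.
Treatment contributes 41.1·0.91 = 37.401 sabins.
New total A_after = 68.546 sabins.
Reduction = 10 log₁₀(A_after/A_before) = 10 log₁₀(2.2009) = 3.4 dB.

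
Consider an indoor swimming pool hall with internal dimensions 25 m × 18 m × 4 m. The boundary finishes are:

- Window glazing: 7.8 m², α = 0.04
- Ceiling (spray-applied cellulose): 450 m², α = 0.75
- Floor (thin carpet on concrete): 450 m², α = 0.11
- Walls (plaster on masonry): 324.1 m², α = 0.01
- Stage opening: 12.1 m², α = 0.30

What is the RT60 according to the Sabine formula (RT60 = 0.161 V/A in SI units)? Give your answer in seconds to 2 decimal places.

0.74 s

Total absorption A = 7.8·0.04 + 450·0.75 + 450·0.11 + 324.1·0.01 + 12.1·0.30
  = 0.312 + 337.500 + 49.500 + 3.241 + 3.630 = 394.183 m² sabins.
V = 25·18·4 = 1800 m³.
RT60 = 0.161 · V / A = 0.161 × 1800 / 394.183 = 0.74 s.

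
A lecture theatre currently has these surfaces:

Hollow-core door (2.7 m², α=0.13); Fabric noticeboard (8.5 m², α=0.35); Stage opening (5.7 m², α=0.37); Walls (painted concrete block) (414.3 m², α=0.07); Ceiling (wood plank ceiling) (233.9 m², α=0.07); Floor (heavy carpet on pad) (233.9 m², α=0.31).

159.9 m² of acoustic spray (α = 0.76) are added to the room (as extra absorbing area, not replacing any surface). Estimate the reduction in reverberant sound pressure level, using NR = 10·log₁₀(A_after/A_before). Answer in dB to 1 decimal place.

Total absorption A_before = 2.7·0.13 + 8.5·0.35 + 5.7·0.37 + 414.3·0.07 + 233.9·0.07 + 233.9·0.31
  = 0.351 + 2.975 + 2.109 + 29.001 + 16.373 + 72.509 = 123.318 m² sabins.
Treatment contributes 159.9·0.76 = 121.524 sabins.
A_after = 123.318 + 121.524 = 244.842 sabins.
NR = 10·log₁₀(244.842/123.318) = 3.0 dB.

3.0 dB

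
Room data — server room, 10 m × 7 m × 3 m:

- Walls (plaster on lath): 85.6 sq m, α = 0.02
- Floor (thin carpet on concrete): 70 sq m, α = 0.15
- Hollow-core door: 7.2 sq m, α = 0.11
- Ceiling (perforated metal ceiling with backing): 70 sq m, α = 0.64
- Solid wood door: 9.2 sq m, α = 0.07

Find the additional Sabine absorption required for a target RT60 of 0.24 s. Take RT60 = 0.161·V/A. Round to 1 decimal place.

82.4 sabins

A₁ = Σ Sᵢαᵢ = 85.6·0.02 + 70·0.15 + 7.2·0.11 + 70·0.64 + 9.2·0.07 = 58.448 sabins.
V = 210 m³. Required absorption A₂ = 0.161 × 210 / 0.24 = 140.875 sabins.
ΔA = A₂ − A₁ = 140.875 − 58.448 = 82.4 sabins.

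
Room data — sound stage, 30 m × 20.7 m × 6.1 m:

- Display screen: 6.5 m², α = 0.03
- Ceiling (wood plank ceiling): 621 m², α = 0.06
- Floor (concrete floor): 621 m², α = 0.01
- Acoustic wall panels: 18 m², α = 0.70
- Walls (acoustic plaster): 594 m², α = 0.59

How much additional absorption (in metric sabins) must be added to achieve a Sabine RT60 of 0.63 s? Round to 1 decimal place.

Equivalent absorption area: A₁ = 6.5*0.03 + 621*0.06 + 621*0.01 + 18*0.70 + 594*0.59 = 406.725 m².
For T = 0.63 s, need A₂ = 0.161·V/T = 0.161·3788.1/0.63 = 968.070 sabins.
ΔA = A₂ − A₁ = 968.070 − 406.725 = 561.3 sabins.

561.3 sabins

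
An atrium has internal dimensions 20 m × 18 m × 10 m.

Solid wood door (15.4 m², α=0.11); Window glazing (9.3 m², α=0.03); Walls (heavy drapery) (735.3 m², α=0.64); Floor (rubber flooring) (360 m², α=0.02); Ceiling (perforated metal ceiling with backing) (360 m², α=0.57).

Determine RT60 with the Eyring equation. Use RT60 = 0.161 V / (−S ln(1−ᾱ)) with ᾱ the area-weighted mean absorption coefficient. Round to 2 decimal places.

0.63 seconds

S = Σ Sᵢ = 1480.0 m².
Absorption A = 15.4·0.11 + 9.3·0.03 + 735.3·0.64 + 360·0.02 + 360·0.57 = 684.965 sabins.
Mean coefficient ᾱ = A/S = 0.4628.
Eyring denominator: −S ln(1−ᾱ) = 919.650.
V = 20 × 18 × 10 = 3600 m³.
T = 0.161·V/[−S·ln(1−ᾱ)] = 0.161·3600/919.650 = 0.63 s.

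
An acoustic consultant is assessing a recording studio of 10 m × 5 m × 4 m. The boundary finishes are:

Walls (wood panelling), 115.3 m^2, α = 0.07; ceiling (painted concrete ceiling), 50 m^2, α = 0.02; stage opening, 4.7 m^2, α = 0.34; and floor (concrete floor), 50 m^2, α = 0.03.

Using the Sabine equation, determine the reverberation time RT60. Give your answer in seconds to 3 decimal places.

2.646 sec

A = Σ Sᵢαᵢ = 115.3·0.07 + 50·0.02 + 4.7·0.34 + 50·0.03 = 12.169 sabins.
Volume V = 10 × 5 × 4 = 200 m³.
RT60 = 0.161 · V / A = 0.161 × 200 / 12.169 = 2.646 s.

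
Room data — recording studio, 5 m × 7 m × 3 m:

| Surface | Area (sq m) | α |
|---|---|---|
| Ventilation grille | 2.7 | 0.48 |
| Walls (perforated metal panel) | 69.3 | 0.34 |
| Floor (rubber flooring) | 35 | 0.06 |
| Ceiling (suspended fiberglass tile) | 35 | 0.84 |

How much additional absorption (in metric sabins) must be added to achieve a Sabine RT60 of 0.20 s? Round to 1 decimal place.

Summing Sᵢαᵢ: 1.296 + 23.562 + 2.100 + 29.400 → A₁ = 56.358 sabins.
For T = 0.20 s, need A₂ = 0.161·V/T = 0.161·105/0.20 = 84.525 sabins.
Additional absorption ΔA = 84.525 − 56.358 = 28.2 sabins.

28.2 sabins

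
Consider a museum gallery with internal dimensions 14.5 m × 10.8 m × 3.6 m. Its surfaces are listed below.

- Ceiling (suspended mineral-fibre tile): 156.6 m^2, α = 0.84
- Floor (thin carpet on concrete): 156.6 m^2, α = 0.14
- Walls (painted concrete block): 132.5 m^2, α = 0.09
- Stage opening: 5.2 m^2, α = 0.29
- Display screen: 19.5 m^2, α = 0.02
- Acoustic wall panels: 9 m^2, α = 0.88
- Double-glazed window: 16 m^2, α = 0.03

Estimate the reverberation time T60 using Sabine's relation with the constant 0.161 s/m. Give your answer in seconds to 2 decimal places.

Total absorption A = 156.6·0.84 + 156.6·0.14 + 132.5·0.09 + 5.2·0.29 + 19.5·0.02 + 9·0.88 + 16·0.03
  = 131.544 + 21.924 + 11.925 + 1.508 + 0.390 + 7.920 + 0.480 = 175.691 m^2 sabins.
V = 14.5·10.8·3.6 = 563.76 m³.
Sabine: RT60 = 0.161 × 563.76 / 175.691 = 0.52 s.

0.52 s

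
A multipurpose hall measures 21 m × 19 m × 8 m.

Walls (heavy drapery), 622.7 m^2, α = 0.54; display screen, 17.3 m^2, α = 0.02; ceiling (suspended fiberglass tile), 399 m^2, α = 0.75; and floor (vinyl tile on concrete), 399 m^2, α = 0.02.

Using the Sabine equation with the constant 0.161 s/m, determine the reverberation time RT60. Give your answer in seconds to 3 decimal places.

0.798 sec

Total absorption A = 622.7×0.54 + 17.3×0.02 + 399×0.75 + 399×0.02
  = 336.258 + 0.346 + 299.250 + 7.980 = 643.834 m^2 sabins.
V = 21·19·8 = 3192 m³.
RT60 = 0.161 · V / A = 0.161 × 3192 / 643.834 = 0.798 s.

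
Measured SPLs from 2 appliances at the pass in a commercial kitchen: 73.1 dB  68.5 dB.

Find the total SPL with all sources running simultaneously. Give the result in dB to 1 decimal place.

74.4 dB

Sum in the linear (power) domain: Σ 10^(Lᵢ/10) = 10^(73.1/10) + 10^(68.5/10) = 2.75e+07.
L_total = 10·log₁₀(2.75e+07) = 74.4 dB.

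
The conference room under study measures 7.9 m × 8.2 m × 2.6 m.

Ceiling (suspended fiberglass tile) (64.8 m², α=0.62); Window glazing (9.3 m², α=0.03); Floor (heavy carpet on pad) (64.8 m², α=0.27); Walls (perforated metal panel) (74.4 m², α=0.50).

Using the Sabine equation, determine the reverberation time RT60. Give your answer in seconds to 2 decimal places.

Summing Sᵢαᵢ: 40.176 + 0.279 + 17.496 + 37.200 → A = 95.151 sabins.
V = 7.9·8.2·2.6 = 168.428 m³.
Sabine: RT60 = 0.161 × 168.428 / 95.151 = 0.28 s.

0.28 s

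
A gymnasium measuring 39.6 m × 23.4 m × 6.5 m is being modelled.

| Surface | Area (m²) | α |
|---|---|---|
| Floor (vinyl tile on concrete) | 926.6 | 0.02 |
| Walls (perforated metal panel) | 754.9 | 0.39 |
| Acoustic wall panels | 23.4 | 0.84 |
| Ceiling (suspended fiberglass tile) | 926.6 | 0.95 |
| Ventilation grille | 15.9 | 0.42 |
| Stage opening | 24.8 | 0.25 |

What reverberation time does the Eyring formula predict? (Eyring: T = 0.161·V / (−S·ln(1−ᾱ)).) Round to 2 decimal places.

0.59 sec

Total surface area S = 926.6 + 754.9 + 23.4 + 926.6 + 15.9 + 24.8 = 2672.2 m².
Absorption A = 926.6×0.02 + 754.9×0.39 + 23.4×0.84 + 926.6×0.95 + 15.9×0.42 + 24.8×0.25 = 1225.747 sabins.
ᾱ = 1225.747 / 2672.2 = 0.4587.
Eyring denominator: −S ln(1−ᾱ) = 1640.147.
V = 39.6 × 23.4 × 6.5 = 6023.16 m³.
T = 0.161·V/[−S·ln(1−ᾱ)] = 0.161·6023.16/1640.147 = 0.59 s.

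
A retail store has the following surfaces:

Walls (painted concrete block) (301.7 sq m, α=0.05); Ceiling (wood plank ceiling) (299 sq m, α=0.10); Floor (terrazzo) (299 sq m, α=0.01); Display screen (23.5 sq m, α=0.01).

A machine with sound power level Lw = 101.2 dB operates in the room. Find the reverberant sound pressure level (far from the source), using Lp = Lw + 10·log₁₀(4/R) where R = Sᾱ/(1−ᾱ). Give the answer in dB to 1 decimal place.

Σ(Sᵢαᵢ) = 301.7×0.05 + 299×0.10 + 299×0.01 + 23.5×0.01 = 48.210; total area S = 923.2 sq m.
ᾱ = 0.0522, so room constant R = A/(1−ᾱ) = 50.865 sq m.
Lp = 101.2 + 10·log₁₀(4/50.865) = 101.2 + (-11.04) = 90.2 dB.

90.2 dB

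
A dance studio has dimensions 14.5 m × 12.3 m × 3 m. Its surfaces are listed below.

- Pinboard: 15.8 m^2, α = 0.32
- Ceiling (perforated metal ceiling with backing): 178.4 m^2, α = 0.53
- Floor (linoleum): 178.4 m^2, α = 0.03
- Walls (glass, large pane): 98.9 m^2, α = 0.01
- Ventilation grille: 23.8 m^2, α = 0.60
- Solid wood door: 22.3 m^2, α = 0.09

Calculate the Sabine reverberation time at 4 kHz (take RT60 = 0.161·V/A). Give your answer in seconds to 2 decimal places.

0.70 s

Equivalent absorption area: A = 15.8×0.32 + 178.4×0.53 + 178.4×0.03 + 98.9×0.01 + 23.8×0.60 + 22.3×0.09 = 122.236 m^2.
V = 14.5·12.3·3 = 535.05 m³.
T = 0.161 V/A = 0.161·535.05/122.236 = 0.70 s.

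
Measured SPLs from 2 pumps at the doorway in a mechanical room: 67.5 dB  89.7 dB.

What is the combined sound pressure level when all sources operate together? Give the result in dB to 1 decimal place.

89.7 dB

Converting to relative power and adding: 10^(67.5/10) + 10^(89.7/10) = 9.389e+08.
Back to dB: 10·log₁₀ Σ = 89.7 dB.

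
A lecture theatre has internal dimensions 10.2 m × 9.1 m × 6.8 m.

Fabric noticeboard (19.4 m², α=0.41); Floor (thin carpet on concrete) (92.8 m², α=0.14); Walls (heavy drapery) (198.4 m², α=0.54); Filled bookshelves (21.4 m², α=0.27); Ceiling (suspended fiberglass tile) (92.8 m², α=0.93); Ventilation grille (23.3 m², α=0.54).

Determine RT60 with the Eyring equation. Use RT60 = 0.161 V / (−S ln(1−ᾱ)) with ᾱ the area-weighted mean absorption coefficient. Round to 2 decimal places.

0.31 sec

Total surface area S = 19.4 + 92.8 + 198.4 + 21.4 + 92.8 + 23.3 = 448.1 m².
Σ(Sᵢαᵢ) = 19.4×0.41 + 92.8×0.14 + 198.4×0.54 + 21.4×0.27 + 92.8×0.93 + 23.3×0.54 = 232.746.
ᾱ = 232.746 / 448.1 = 0.5194.
−S·ln(1−ᾱ) = −448.1 × ln(1 − 0.5194) = 328.332.
V = 10.2 × 9.1 × 6.8 = 631.176 m³.
RT60 = 0.161 × 631.176 / 328.332 = 0.31 s.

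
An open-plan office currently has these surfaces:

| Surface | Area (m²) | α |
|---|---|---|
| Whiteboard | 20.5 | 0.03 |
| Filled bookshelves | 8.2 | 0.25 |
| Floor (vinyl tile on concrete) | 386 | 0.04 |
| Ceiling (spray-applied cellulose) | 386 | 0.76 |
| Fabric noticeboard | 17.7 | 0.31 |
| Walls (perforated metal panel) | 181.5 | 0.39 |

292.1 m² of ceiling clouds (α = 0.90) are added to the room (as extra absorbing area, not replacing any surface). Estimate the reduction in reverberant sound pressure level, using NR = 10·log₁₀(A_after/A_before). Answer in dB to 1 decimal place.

2.2 dB

Total absorption A_before = 20.5·0.03 + 8.2·0.25 + 386·0.04 + 386·0.76 + 17.7·0.31 + 181.5·0.39
  = 0.615 + 2.050 + 15.440 + 293.360 + 5.487 + 70.785 = 387.737 m² sabins.
Added absorption = 292.1 × 0.90 = 262.890 sabins.
New total A_after = 650.627 sabins.
Reduction = 10 log₁₀(A_after/A_before) = 10 log₁₀(1.6780) = 2.2 dB.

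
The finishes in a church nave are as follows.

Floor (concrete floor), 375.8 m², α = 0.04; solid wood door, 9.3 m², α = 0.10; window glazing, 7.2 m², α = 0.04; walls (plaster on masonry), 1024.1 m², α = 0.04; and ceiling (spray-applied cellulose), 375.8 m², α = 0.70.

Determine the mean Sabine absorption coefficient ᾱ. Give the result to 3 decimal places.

S = Σ Sᵢ = 375.8 + 9.3 + 7.2 + 1024.1 + 375.8 = 1792.2 m².
A = 375.8*0.04 + 9.3*0.10 + 7.2*0.04 + 1024.1*0.04 + 375.8*0.70 = 320.274 sabins.
ᾱ = 320.274 / 1792.2 = 0.179.

0.179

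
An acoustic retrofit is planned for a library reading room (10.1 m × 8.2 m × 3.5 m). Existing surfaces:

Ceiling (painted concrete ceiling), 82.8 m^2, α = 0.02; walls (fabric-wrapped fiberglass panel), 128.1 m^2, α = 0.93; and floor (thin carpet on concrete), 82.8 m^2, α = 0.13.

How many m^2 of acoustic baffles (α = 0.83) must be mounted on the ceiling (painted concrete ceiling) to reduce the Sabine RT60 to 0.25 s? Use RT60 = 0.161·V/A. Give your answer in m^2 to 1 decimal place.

Equivalent absorption area: A₁ = 82.8×0.02 + 128.1×0.93 + 82.8×0.13 = 131.553 m^2.
V = 289.87 m³. Target absorption A₂ = 0.161 × 289.87 / 0.25 = 186.676 sabins.
Absorption to add: 186.676 − 131.553 = 55.123 sabins.
Net gain per m^2: Δα = 0.83 − 0.02 = 0.81.
Area = ΔA/Δα = 55.123/0.81 = 68.1 m^2.

68.1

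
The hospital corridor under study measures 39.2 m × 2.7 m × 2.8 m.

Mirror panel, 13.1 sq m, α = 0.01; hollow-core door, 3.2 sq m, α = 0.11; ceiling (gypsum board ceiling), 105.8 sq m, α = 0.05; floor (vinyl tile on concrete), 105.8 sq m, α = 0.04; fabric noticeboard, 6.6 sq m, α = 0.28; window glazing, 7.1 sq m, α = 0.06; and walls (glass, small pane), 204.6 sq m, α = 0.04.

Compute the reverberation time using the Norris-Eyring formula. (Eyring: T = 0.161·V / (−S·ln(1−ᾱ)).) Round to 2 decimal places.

Total surface area S = 13.1 + 3.2 + 105.8 + 105.8 + 6.6 + 7.1 + 204.6 = 446.2 sq m.
Absorption A = 13.1×0.01 + 3.2×0.11 + 105.8×0.05 + 105.8×0.04 + 6.6×0.28 + 7.1×0.06 + 204.6×0.04 = 20.463 sabins.
ᾱ = 20.463 / 446.2 = 0.0459.
Eyring denominator: −S ln(1−ᾱ) = 20.966.
V = 39.2 × 2.7 × 2.8 = 296.352 m³.
RT60 = 0.161 × 296.352 / 20.966 = 2.28 s.

2.28 s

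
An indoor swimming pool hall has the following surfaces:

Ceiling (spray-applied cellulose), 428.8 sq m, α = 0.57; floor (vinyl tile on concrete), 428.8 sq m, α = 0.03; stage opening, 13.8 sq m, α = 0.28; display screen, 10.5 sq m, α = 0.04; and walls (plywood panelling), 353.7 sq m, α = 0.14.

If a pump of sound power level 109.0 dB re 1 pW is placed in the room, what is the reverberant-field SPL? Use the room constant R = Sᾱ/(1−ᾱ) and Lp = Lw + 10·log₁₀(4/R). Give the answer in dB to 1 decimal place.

88.8 dB

A = 311.082 sabins; S = 1235.6 sq m.
ᾱ = 311.082/1235.6 = 0.2518; R = Sᾱ/(1−ᾱ) = 311.082/(1−0.2518) = 415.774 sq m.
Lp = 109.0 + 10·log₁₀(4/415.774) = 109.0 + (-20.17) = 88.8 dB.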